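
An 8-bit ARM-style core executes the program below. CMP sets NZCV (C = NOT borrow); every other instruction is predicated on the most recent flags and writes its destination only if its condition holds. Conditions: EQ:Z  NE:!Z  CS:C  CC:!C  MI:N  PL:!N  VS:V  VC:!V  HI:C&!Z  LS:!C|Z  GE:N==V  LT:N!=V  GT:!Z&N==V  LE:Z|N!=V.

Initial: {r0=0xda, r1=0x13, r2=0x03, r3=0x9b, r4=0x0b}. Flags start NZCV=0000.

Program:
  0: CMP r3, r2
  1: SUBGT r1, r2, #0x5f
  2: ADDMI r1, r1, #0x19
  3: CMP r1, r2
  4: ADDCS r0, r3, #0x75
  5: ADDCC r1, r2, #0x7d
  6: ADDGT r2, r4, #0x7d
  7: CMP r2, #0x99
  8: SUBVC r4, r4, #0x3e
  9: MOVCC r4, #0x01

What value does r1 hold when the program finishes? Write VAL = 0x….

0: ✓ CMP  NZCV=1010
1: · SUBGT
2: ✓ ADDMI  r1←0x2c
3: ✓ CMP  NZCV=0010
4: ✓ ADDCS  r0←0x10
5: · ADDCC
6: ✓ ADDGT  r2←0x88
7: ✓ CMP  NZCV=1000
8: ✓ SUBVC  r4←0xcd
9: ✓ MOVCC  r4←0x01

VAL = 0x2c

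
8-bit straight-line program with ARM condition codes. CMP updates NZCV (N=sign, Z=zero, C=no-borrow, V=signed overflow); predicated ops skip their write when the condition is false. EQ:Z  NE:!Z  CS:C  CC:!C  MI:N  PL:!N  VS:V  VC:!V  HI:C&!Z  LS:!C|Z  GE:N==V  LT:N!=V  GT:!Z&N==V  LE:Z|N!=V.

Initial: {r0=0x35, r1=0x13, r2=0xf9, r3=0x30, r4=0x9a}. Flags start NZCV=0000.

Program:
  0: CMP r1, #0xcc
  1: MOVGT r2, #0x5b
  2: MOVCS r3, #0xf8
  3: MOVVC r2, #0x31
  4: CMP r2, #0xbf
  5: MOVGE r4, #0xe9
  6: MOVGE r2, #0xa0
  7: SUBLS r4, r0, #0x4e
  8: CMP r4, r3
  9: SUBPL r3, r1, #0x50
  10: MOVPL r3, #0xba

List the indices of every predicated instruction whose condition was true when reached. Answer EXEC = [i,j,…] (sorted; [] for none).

0: ✓ CMP  NZCV=0000
1: ✓ MOVGT  r2←0x5b
2: · MOVCS
3: ✓ MOVVC  r2←0x31
4: ✓ CMP  NZCV=0000
5: ✓ MOVGE  r4←0xe9
6: ✓ MOVGE  r2←0xa0
7: ✓ SUBLS  r4←0xe7
8: ✓ CMP  NZCV=1010
9: · SUBPL
10: · MOVPL

EXEC = [1,3,5,6,7]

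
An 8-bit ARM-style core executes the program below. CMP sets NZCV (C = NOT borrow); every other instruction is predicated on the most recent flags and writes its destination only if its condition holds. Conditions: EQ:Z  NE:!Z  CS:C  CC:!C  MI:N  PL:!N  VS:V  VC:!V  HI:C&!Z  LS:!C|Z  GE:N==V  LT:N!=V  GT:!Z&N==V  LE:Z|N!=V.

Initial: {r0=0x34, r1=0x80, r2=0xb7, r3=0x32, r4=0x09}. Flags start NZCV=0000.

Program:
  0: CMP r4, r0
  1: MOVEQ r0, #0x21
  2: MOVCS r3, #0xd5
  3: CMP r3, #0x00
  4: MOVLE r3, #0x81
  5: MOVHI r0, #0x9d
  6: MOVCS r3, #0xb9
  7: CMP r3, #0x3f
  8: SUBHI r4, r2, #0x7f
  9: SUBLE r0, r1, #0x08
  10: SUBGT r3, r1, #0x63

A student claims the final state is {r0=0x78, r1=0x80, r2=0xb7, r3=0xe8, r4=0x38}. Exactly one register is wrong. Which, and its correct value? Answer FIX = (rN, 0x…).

[0] flags=1000 → (cmp)
[1] flags=1000 EQ?F → skip
[2] flags=1000 CS?F → skip
[3] flags=0010 → (cmp)
[4] flags=0010 LE?F → skip
[5] flags=0010 HI?T → r0=0x9d
[6] flags=0010 CS?T → r3=0xb9
[7] flags=0011 → (cmp)
[8] flags=0011 HI?T → r4=0x38
[9] flags=0011 LE?T → r0=0x78
[10] flags=0011 GT?F → skip

FIX = (r3, 0xb9)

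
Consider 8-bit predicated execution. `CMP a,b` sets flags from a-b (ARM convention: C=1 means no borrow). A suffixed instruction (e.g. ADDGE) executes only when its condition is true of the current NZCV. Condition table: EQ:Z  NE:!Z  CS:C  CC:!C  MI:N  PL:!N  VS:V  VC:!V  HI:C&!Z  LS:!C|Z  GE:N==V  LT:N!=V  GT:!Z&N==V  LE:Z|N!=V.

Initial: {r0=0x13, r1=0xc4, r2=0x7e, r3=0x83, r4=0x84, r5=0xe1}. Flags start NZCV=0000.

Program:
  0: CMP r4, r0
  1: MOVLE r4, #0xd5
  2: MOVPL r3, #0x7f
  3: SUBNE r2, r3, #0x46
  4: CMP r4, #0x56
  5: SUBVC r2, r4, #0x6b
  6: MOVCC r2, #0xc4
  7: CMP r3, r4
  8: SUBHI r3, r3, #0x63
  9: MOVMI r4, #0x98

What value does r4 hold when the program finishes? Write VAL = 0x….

0: ✓ CMP  NZCV=0011
1: ✓ MOVLE  r4←0xd5
2: ✓ MOVPL  r3←0x7f
3: ✓ SUBNE  r2←0x39
4: ✓ CMP  NZCV=0011
5: · SUBVC
6: · MOVCC
7: ✓ CMP  NZCV=1001
8: · SUBHI
9: ✓ MOVMI  r4←0x98

VAL = 0x98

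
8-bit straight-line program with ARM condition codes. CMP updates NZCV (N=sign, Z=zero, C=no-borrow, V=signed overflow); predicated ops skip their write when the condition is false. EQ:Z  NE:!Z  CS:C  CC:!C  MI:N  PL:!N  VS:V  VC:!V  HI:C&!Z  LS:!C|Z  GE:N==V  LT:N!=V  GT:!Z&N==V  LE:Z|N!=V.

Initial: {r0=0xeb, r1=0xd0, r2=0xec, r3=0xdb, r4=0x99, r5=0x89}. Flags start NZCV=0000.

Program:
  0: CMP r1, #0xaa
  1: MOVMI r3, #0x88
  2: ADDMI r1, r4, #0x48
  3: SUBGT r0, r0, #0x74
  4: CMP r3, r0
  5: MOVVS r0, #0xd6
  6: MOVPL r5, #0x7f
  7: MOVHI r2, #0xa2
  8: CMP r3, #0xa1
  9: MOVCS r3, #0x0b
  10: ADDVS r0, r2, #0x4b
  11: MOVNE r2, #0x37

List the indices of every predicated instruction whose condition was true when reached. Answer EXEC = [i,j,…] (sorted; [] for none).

[0] flags=0010 → (cmp)
[1] flags=0010 MI?F → skip
[2] flags=0010 MI?F → skip
[3] flags=0010 GT?T → r0=0x77
[4] flags=0011 → (cmp)
[5] flags=0011 VS?T → r0=0xd6
[6] flags=0011 PL?T → r5=0x7f
[7] flags=0011 HI?T → r2=0xa2
[8] flags=0010 → (cmp)
[9] flags=0010 CS?T → r3=0x0b
[10] flags=0010 VS?F → skip
[11] flags=0010 NE?T → r2=0x37

EXEC = [3,5,6,7,9,11]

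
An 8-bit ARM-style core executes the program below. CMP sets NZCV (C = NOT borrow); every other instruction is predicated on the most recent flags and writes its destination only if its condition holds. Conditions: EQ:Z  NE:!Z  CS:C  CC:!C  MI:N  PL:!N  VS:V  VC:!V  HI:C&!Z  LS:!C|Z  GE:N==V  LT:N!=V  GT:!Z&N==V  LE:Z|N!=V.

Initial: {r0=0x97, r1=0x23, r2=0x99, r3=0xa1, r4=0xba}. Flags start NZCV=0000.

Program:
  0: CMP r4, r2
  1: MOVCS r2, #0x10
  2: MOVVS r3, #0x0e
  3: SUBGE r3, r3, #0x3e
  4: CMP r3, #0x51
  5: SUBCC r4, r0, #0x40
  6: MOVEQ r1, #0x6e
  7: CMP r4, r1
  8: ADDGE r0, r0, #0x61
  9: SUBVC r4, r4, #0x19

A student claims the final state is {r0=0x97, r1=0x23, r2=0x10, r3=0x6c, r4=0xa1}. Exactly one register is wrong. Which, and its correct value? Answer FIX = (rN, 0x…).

[0] flags=0010 → (cmp)
[1] flags=0010 CS?T → r2=0x10
[2] flags=0010 VS?F → skip
[3] flags=0010 GE?T → r3=0x63
[4] flags=0010 → (cmp)
[5] flags=0010 CC?F → skip
[6] flags=0010 EQ?F → skip
[7] flags=1010 → (cmp)
[8] flags=1010 GE?F → skip
[9] flags=1010 VC?T → r4=0xa1

FIX = (r3, 0x63)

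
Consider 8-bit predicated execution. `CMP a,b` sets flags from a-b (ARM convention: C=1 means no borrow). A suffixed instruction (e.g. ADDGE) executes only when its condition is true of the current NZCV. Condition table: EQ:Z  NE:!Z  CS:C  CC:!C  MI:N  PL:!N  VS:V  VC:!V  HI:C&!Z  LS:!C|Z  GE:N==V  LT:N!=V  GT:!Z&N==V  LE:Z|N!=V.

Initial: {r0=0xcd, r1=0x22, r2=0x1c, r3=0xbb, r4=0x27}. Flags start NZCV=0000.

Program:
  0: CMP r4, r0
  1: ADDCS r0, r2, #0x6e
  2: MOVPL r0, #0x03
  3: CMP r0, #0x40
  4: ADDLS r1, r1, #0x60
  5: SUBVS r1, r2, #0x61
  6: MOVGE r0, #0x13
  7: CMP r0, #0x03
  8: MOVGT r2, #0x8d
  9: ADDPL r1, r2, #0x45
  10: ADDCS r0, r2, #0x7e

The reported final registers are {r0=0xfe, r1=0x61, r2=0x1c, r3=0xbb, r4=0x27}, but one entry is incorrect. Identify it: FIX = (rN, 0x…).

FIX = (r0, 0x9a)

[0] flags=0000 → (cmp)
[1] flags=0000 CS?F → skip
[2] flags=0000 PL?T → r0=0x03
[3] flags=1000 → (cmp)
[4] flags=1000 LS?T → r1=0x82
[5] flags=1000 VS?F → skip
[6] flags=1000 GE?F → skip
[7] flags=0110 → (cmp)
[8] flags=0110 GT?F → skip
[9] flags=0110 PL?T → r1=0x61
[10] flags=0110 CS?T → r0=0x9a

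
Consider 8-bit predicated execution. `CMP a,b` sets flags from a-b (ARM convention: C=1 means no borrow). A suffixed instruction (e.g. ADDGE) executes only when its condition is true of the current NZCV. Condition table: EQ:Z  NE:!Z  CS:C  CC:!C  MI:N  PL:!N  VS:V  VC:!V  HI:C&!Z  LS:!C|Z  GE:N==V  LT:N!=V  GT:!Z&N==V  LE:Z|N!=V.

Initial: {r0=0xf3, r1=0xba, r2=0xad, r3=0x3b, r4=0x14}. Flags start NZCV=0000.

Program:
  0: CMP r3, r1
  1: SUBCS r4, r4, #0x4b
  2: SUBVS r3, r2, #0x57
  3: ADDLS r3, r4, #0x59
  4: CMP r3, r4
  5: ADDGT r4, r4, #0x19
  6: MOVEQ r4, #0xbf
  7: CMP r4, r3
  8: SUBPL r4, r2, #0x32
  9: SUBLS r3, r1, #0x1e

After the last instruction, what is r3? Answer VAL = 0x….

VAL = 0x9c

0: ✓ CMP  NZCV=1001
1: · SUBCS
2: ✓ SUBVS  r3←0x56
3: ✓ ADDLS  r3←0x6d
4: ✓ CMP  NZCV=0010
5: ✓ ADDGT  r4←0x2d
6: · MOVEQ
7: ✓ CMP  NZCV=1000
8: · SUBPL
9: ✓ SUBLS  r3←0x9c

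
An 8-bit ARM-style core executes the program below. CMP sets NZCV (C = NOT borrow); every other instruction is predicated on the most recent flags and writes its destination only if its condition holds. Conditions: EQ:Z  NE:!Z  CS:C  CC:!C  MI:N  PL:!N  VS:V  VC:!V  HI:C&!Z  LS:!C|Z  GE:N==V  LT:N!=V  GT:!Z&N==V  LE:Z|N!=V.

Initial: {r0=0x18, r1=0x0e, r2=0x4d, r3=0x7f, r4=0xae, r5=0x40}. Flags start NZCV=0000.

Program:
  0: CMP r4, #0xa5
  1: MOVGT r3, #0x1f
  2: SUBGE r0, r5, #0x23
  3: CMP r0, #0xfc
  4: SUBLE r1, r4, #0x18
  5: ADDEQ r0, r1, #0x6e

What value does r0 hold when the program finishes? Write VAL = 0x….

[0] flags=0010 → (cmp)
[1] flags=0010 GT?T → r3=0x1f
[2] flags=0010 GE?T → r0=0x1d
[3] flags=0000 → (cmp)
[4] flags=0000 LE?F → skip
[5] flags=0000 EQ?F → skip

VAL = 0x1d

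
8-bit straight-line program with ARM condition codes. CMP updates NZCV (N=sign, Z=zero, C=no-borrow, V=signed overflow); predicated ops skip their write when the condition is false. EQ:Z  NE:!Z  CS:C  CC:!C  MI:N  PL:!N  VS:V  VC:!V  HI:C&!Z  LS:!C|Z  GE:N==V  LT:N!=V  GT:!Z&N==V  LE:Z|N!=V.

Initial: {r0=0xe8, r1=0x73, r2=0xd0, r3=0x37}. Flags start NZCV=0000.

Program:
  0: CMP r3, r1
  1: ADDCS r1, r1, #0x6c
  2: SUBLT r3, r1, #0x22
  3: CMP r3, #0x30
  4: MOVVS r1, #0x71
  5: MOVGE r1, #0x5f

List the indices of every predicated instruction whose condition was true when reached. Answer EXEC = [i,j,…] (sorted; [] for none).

[0] flags=1000 → (cmp)
[1] flags=1000 CS?F → skip
[2] flags=1000 LT?T → r3=0x51
[3] flags=0010 → (cmp)
[4] flags=0010 VS?F → skip
[5] flags=0010 GE?T → r1=0x5f

EXEC = [2,5]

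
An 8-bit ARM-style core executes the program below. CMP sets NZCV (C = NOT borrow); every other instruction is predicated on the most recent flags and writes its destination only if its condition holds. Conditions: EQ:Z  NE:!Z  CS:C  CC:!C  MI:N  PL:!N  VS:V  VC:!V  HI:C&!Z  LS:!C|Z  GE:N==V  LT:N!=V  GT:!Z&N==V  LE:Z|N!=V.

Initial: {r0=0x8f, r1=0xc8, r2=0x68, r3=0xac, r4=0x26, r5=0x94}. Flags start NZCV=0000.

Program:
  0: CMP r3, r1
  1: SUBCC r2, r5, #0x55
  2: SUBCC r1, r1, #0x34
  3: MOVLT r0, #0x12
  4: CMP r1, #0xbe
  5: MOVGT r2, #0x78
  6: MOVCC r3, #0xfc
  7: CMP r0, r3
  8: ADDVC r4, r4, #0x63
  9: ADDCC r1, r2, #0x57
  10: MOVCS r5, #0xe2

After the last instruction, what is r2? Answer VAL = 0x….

0: ✓ CMP  NZCV=1000
1: ✓ SUBCC  r2←0x3f
2: ✓ SUBCC  r1←0x94
3: ✓ MOVLT  r0←0x12
4: ✓ CMP  NZCV=1000
5: · MOVGT
6: ✓ MOVCC  r3←0xfc
7: ✓ CMP  NZCV=0000
8: ✓ ADDVC  r4←0x89
9: ✓ ADDCC  r1←0x96
10: · MOVCS

VAL = 0x3f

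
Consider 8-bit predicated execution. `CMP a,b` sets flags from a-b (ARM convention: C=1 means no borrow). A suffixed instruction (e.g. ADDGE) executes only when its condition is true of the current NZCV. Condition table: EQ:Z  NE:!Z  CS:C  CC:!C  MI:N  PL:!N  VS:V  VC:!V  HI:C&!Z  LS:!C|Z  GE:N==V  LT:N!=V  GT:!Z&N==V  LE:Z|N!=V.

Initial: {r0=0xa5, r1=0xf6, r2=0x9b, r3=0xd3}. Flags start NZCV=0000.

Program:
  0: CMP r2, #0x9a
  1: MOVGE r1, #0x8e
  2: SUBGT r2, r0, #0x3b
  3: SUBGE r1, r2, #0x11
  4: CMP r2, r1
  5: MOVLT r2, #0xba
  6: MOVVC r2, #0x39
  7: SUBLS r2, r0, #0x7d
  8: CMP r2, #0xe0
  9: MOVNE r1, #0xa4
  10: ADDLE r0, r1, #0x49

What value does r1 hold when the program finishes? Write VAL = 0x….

VAL = 0xa4

0: ✓ CMP  NZCV=0010
1: ✓ MOVGE  r1←0x8e
2: ✓ SUBGT  r2←0x6a
3: ✓ SUBGE  r1←0x59
4: ✓ CMP  NZCV=0010
5: · MOVLT
6: ✓ MOVVC  r2←0x39
7: · SUBLS
8: ✓ CMP  NZCV=0000
9: ✓ MOVNE  r1←0xa4
10: · ADDLE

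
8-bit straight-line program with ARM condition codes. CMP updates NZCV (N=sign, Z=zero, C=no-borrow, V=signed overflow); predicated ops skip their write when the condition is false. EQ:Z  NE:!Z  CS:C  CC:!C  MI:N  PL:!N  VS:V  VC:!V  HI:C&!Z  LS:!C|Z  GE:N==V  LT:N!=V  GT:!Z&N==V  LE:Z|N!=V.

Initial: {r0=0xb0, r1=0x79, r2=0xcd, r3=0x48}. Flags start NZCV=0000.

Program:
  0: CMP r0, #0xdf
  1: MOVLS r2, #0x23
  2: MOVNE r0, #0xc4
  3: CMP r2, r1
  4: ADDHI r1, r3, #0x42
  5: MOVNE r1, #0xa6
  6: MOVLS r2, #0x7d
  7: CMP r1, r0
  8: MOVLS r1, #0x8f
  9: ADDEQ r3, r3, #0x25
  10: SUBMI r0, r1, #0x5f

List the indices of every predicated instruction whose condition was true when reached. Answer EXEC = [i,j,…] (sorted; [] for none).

[0] flags=1000 → (cmp)
[1] flags=1000 LS?T → r2=0x23
[2] flags=1000 NE?T → r0=0xc4
[3] flags=1000 → (cmp)
[4] flags=1000 HI?F → skip
[5] flags=1000 NE?T → r1=0xa6
[6] flags=1000 LS?T → r2=0x7d
[7] flags=1000 → (cmp)
[8] flags=1000 LS?T → r1=0x8f
[9] flags=1000 EQ?F → skip
[10] flags=1000 MI?T → r0=0x30

EXEC = [1,2,5,6,8,10]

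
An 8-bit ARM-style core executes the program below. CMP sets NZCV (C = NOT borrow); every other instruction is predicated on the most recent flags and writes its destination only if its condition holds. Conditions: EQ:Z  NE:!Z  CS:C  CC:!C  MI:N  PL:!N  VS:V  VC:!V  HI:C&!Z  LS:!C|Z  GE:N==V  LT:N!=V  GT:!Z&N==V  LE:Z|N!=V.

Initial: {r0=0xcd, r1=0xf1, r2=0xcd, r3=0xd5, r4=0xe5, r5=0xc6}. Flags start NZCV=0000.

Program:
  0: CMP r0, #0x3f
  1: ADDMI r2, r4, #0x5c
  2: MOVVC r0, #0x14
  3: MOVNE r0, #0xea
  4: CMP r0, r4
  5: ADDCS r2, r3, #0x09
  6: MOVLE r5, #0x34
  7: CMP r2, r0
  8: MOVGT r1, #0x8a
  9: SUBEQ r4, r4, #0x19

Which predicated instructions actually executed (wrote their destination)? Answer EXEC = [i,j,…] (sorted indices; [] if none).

EXEC = [1,2,3,5]

0: ✓ CMP  NZCV=1010
1: ✓ ADDMI  r2←0x41
2: ✓ MOVVC  r0←0x14
3: ✓ MOVNE  r0←0xea
4: ✓ CMP  NZCV=0010
5: ✓ ADDCS  r2←0xde
6: · MOVLE
7: ✓ CMP  NZCV=1000
8: · MOVGT
9: · SUBEQ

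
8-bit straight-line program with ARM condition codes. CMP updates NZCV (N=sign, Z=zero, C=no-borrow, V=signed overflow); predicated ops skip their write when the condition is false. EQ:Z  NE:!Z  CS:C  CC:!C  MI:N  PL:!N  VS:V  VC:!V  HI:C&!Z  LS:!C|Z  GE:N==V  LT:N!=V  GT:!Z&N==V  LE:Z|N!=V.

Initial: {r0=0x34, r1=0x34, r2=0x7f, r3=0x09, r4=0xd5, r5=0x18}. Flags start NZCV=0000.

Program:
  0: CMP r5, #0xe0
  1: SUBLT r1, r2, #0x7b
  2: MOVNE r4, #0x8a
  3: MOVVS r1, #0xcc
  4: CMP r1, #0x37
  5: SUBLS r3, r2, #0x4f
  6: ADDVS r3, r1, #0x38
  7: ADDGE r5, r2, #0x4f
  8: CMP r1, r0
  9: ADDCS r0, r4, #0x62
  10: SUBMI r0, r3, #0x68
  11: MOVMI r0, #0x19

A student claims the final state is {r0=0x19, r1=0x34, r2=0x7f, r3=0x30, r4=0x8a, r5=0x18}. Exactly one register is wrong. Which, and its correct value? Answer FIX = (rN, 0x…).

0: ✓ CMP  NZCV=0000
1: · SUBLT
2: ✓ MOVNE  r4←0x8a
3: · MOVVS
4: ✓ CMP  NZCV=1000
5: ✓ SUBLS  r3←0x30
6: · ADDVS
7: · ADDGE
8: ✓ CMP  NZCV=0110
9: ✓ ADDCS  r0←0xec
10: · SUBMI
11: · MOVMI

FIX = (r0, 0xec)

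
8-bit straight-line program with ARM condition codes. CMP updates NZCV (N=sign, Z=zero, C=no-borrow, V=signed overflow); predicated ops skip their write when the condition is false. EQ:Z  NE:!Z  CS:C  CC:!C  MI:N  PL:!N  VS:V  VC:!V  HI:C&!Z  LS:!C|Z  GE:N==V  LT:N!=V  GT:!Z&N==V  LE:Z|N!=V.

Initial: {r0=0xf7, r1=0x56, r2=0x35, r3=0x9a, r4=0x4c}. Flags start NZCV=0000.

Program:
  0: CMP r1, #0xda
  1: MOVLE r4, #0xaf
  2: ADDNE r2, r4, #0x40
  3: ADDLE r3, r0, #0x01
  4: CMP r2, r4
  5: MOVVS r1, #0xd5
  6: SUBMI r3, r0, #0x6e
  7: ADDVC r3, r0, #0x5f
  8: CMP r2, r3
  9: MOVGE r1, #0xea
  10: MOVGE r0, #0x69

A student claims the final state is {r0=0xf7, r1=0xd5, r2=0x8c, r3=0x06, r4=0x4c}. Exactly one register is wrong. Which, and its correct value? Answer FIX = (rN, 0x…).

0: ✓ CMP  NZCV=0000
1: · MOVLE
2: ✓ ADDNE  r2←0x8c
3: · ADDLE
4: ✓ CMP  NZCV=0011
5: ✓ MOVVS  r1←0xd5
6: · SUBMI
7: · ADDVC
8: ✓ CMP  NZCV=1000
9: · MOVGE
10: · MOVGE

FIX = (r3, 0x9a)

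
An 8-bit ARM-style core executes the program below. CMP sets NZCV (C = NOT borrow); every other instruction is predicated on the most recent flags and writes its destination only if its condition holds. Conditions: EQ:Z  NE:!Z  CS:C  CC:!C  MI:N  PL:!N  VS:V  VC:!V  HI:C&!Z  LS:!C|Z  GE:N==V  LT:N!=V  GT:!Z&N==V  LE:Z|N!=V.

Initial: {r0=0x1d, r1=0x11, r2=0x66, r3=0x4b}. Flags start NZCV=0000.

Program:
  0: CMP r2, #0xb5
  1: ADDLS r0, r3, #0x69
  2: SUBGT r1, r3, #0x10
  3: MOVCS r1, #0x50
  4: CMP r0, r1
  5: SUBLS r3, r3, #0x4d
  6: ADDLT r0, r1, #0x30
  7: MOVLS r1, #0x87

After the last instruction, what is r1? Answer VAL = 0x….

VAL = 0x3b

0: ✓ CMP  NZCV=1001
1: ✓ ADDLS  r0←0xb4
2: ✓ SUBGT  r1←0x3b
3: · MOVCS
4: ✓ CMP  NZCV=0011
5: · SUBLS
6: ✓ ADDLT  r0←0x6b
7: · MOVLS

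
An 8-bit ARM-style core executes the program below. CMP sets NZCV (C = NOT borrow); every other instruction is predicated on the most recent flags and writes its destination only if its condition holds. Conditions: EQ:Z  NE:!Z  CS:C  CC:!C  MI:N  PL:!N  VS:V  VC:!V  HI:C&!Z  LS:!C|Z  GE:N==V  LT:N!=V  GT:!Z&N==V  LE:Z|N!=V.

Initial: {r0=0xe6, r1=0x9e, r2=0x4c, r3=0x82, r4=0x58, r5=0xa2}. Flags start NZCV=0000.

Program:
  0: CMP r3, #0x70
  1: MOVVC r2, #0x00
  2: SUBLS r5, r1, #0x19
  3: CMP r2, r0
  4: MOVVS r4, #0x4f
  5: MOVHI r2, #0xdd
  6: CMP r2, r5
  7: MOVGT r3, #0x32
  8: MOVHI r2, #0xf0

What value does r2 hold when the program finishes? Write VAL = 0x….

0: ✓ CMP  NZCV=0011
1: · MOVVC
2: · SUBLS
3: ✓ CMP  NZCV=0000
4: · MOVVS
5: · MOVHI
6: ✓ CMP  NZCV=1001
7: ✓ MOVGT  r3←0x32
8: · MOVHI

VAL = 0x4c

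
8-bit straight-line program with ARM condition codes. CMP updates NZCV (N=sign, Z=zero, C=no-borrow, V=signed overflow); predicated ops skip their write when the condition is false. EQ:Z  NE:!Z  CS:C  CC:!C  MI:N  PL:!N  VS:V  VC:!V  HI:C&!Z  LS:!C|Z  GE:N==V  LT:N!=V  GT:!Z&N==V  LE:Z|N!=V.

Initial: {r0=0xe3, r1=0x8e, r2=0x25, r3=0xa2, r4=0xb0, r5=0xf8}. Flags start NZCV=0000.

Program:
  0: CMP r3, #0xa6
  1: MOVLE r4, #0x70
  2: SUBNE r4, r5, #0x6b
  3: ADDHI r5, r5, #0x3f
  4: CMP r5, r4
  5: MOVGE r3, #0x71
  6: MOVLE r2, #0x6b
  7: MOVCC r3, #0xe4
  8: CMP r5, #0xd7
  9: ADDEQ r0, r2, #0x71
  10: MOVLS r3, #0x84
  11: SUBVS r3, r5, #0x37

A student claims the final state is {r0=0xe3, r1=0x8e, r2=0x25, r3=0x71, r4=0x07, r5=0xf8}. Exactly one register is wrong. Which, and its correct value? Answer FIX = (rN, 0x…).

0: ✓ CMP  NZCV=1000
1: ✓ MOVLE  r4←0x70
2: ✓ SUBNE  r4←0x8d
3: · ADDHI
4: ✓ CMP  NZCV=0010
5: ✓ MOVGE  r3←0x71
6: · MOVLE
7: · MOVCC
8: ✓ CMP  NZCV=0010
9: · ADDEQ
10: · MOVLS
11: · SUBVS

FIX = (r4, 0x8d)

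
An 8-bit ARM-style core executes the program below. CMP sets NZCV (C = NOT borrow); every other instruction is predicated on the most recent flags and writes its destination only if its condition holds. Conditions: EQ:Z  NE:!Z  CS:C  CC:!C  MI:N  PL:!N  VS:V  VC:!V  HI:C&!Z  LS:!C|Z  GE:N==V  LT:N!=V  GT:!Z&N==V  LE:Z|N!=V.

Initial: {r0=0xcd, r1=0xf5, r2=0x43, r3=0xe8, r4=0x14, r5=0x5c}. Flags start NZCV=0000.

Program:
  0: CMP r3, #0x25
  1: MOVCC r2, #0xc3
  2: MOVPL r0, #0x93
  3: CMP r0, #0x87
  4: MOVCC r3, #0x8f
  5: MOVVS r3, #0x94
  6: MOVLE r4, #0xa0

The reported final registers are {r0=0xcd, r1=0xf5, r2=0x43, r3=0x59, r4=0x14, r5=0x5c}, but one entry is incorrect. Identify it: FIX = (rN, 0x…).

FIX = (r3, 0xe8)

0: ✓ CMP  NZCV=1010
1: · MOVCC
2: · MOVPL
3: ✓ CMP  NZCV=0010
4: · MOVCC
5: · MOVVS
6: · MOVLE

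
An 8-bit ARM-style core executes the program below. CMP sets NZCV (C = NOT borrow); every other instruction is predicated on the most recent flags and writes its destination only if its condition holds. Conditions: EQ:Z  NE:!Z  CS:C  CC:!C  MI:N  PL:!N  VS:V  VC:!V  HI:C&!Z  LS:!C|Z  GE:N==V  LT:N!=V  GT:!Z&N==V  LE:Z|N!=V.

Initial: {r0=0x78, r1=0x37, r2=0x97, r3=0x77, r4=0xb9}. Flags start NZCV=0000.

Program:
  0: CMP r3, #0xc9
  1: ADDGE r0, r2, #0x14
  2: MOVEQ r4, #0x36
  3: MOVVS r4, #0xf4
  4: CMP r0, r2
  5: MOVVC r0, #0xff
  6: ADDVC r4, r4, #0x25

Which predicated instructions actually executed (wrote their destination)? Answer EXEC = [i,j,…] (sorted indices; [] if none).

[0] flags=1001 → (cmp)
[1] flags=1001 GE?T → r0=0xab
[2] flags=1001 EQ?F → skip
[3] flags=1001 VS?T → r4=0xf4
[4] flags=0010 → (cmp)
[5] flags=0010 VC?T → r0=0xff
[6] flags=0010 VC?T → r4=0x19

EXEC = [1,3,5,6]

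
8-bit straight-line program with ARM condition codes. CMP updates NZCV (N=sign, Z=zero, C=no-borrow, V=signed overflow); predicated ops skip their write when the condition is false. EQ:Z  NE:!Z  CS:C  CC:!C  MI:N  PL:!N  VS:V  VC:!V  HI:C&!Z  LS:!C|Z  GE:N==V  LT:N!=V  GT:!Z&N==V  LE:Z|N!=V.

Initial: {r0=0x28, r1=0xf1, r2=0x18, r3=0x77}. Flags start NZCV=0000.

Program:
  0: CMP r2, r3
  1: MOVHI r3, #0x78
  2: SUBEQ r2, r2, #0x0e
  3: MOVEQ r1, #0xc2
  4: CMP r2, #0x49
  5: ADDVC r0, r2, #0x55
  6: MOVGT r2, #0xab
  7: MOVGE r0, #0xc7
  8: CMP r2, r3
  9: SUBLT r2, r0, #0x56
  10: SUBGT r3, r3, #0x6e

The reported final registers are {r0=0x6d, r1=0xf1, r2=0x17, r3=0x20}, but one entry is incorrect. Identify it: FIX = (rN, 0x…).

FIX = (r3, 0x77)

0: ✓ CMP  NZCV=1000
1: · MOVHI
2: · SUBEQ
3: · MOVEQ
4: ✓ CMP  NZCV=1000
5: ✓ ADDVC  r0←0x6d
6: · MOVGT
7: · MOVGE
8: ✓ CMP  NZCV=1000
9: ✓ SUBLT  r2←0x17
10: · SUBGT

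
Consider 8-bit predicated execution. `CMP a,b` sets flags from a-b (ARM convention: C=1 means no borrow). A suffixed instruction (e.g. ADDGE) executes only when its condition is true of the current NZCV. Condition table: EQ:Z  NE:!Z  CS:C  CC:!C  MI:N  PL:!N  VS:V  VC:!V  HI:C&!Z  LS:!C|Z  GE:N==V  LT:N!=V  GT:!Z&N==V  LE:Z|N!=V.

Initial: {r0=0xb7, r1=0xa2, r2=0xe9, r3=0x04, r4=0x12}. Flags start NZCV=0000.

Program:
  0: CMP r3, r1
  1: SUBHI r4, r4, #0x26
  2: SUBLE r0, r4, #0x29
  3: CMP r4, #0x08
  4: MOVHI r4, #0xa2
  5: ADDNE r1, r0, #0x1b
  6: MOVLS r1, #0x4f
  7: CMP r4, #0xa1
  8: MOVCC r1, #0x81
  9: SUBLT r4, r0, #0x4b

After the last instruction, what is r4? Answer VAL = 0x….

VAL = 0xa2

0: ✓ CMP  NZCV=0000
1: · SUBHI
2: · SUBLE
3: ✓ CMP  NZCV=0010
4: ✓ MOVHI  r4←0xa2
5: ✓ ADDNE  r1←0xd2
6: · MOVLS
7: ✓ CMP  NZCV=0010
8: · MOVCC
9: · SUBLT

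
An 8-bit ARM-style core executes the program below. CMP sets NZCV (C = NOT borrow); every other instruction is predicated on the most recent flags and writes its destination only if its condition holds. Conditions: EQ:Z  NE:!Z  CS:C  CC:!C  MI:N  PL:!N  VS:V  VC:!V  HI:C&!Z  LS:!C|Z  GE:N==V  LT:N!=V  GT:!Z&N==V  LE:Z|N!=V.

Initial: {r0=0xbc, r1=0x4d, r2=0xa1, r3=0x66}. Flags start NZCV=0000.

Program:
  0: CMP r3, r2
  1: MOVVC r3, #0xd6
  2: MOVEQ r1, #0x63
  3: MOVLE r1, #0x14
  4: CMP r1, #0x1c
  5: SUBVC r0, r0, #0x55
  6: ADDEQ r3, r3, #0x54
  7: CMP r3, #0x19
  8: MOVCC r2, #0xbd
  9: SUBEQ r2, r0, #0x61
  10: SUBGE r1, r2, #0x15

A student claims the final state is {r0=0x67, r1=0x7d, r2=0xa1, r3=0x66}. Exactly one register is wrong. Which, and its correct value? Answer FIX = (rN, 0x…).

0: ✓ CMP  NZCV=1001
1: · MOVVC
2: · MOVEQ
3: · MOVLE
4: ✓ CMP  NZCV=0010
5: ✓ SUBVC  r0←0x67
6: · ADDEQ
7: ✓ CMP  NZCV=0010
8: · MOVCC
9: · SUBEQ
10: ✓ SUBGE  r1←0x8c

FIX = (r1, 0x8c)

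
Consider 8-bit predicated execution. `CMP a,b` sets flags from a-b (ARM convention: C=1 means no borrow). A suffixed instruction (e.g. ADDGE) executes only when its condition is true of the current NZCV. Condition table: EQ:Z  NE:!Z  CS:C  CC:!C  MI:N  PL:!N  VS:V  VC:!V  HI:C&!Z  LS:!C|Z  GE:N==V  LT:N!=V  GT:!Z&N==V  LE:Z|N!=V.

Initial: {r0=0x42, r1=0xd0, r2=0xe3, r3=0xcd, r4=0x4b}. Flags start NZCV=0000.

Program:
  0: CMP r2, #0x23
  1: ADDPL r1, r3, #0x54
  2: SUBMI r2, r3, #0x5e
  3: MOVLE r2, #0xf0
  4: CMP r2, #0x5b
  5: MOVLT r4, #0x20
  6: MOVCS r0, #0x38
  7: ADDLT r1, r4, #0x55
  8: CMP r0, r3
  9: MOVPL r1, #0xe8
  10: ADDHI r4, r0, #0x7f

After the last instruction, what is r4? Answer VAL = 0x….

VAL = 0x20

0: ✓ CMP  NZCV=1010
1: · ADDPL
2: ✓ SUBMI  r2←0x6f
3: ✓ MOVLE  r2←0xf0
4: ✓ CMP  NZCV=1010
5: ✓ MOVLT  r4←0x20
6: ✓ MOVCS  r0←0x38
7: ✓ ADDLT  r1←0x75
8: ✓ CMP  NZCV=0000
9: ✓ MOVPL  r1←0xe8
10: · ADDHI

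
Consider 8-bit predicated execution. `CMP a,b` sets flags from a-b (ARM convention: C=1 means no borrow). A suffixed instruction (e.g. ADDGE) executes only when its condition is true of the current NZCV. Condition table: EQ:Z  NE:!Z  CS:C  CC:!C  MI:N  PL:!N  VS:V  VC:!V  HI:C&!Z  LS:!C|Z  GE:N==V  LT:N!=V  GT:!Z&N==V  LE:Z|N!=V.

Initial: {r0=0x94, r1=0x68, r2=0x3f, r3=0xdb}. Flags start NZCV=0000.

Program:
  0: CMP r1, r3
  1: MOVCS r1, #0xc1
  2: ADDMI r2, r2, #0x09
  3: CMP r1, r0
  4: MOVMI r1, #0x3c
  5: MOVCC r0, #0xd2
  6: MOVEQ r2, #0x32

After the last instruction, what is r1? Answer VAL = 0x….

VAL = 0x3c

0: ✓ CMP  NZCV=1001
1: · MOVCS
2: ✓ ADDMI  r2←0x48
3: ✓ CMP  NZCV=1001
4: ✓ MOVMI  r1←0x3c
5: ✓ MOVCC  r0←0xd2
6: · MOVEQ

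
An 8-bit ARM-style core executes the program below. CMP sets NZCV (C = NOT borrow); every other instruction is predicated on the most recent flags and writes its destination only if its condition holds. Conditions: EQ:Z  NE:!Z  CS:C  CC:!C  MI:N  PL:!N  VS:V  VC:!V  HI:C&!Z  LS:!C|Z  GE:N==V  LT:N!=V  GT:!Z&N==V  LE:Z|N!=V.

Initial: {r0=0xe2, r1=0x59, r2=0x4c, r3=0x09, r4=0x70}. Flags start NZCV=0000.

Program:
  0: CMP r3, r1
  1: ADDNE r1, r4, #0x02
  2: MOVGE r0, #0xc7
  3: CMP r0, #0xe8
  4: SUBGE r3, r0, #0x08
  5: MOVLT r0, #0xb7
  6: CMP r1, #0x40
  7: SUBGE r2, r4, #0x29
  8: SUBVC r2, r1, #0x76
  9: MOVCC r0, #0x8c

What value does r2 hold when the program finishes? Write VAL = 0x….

VAL = 0xfc

0: ✓ CMP  NZCV=1000
1: ✓ ADDNE  r1←0x72
2: · MOVGE
3: ✓ CMP  NZCV=1000
4: · SUBGE
5: ✓ MOVLT  r0←0xb7
6: ✓ CMP  NZCV=0010
7: ✓ SUBGE  r2←0x47
8: ✓ SUBVC  r2←0xfc
9: · MOVCC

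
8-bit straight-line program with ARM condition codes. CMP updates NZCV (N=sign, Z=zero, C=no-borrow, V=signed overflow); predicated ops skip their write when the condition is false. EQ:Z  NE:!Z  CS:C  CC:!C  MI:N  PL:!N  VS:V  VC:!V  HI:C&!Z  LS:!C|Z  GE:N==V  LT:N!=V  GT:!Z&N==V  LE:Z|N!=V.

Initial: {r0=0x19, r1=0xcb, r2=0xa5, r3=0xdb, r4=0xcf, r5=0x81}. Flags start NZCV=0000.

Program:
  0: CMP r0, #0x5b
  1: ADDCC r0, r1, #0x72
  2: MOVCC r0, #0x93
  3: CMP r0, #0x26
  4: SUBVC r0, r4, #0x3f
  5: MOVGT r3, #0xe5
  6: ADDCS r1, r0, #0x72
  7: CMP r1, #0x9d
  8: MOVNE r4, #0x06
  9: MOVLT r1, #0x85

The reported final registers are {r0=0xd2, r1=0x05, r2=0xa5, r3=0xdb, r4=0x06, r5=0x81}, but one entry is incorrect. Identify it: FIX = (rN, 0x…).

FIX = (r0, 0x93)

[0] flags=1000 → (cmp)
[1] flags=1000 CC?T → r0=0x3d
[2] flags=1000 CC?T → r0=0x93
[3] flags=0011 → (cmp)
[4] flags=0011 VC?F → skip
[5] flags=0011 GT?F → skip
[6] flags=0011 CS?T → r1=0x05
[7] flags=0000 → (cmp)
[8] flags=0000 NE?T → r4=0x06
[9] flags=0000 LT?F → skip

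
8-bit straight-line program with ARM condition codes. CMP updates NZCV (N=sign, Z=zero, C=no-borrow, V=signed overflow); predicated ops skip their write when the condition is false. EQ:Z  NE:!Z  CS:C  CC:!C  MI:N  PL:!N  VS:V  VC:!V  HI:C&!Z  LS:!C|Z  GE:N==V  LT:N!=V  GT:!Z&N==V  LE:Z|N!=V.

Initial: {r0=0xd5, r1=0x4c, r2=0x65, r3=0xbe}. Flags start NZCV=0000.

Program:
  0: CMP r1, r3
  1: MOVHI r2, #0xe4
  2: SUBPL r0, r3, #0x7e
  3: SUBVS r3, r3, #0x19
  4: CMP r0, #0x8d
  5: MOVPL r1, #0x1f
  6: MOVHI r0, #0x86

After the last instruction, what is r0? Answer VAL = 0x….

VAL = 0x86

[0] flags=1001 → (cmp)
[1] flags=1001 HI?F → skip
[2] flags=1001 PL?F → skip
[3] flags=1001 VS?T → r3=0xa5
[4] flags=0010 → (cmp)
[5] flags=0010 PL?T → r1=0x1f
[6] flags=0010 HI?T → r0=0x86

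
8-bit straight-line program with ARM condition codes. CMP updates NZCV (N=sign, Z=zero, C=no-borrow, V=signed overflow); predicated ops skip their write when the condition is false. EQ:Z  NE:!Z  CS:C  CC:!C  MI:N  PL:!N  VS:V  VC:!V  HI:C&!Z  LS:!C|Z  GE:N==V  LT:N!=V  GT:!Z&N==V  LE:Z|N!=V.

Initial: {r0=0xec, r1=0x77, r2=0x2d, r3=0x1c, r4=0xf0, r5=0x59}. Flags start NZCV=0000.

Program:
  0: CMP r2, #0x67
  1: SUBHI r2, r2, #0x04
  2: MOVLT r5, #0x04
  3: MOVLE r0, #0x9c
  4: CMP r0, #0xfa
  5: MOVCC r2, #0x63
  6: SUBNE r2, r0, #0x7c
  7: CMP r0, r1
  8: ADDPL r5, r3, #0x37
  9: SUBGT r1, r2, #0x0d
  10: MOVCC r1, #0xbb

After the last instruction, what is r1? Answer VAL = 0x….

VAL = 0x77

[0] flags=1000 → (cmp)
[1] flags=1000 HI?F → skip
[2] flags=1000 LT?T → r5=0x04
[3] flags=1000 LE?T → r0=0x9c
[4] flags=1000 → (cmp)
[5] flags=1000 CC?T → r2=0x63
[6] flags=1000 NE?T → r2=0x20
[7] flags=0011 → (cmp)
[8] flags=0011 PL?T → r5=0x53
[9] flags=0011 GT?F → skip
[10] flags=0011 CC?F → skip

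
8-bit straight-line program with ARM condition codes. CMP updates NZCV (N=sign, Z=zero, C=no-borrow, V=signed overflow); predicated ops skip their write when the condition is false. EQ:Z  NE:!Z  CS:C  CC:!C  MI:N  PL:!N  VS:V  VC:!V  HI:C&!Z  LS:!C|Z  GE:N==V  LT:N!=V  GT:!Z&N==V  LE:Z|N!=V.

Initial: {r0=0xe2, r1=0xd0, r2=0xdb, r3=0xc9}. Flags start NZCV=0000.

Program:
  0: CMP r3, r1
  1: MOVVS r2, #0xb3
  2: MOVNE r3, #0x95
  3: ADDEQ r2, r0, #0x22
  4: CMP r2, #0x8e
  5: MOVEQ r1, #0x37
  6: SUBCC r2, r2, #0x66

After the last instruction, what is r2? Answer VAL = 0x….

VAL = 0xdb

0: ✓ CMP  NZCV=1000
1: · MOVVS
2: ✓ MOVNE  r3←0x95
3: · ADDEQ
4: ✓ CMP  NZCV=0010
5: · MOVEQ
6: · SUBCC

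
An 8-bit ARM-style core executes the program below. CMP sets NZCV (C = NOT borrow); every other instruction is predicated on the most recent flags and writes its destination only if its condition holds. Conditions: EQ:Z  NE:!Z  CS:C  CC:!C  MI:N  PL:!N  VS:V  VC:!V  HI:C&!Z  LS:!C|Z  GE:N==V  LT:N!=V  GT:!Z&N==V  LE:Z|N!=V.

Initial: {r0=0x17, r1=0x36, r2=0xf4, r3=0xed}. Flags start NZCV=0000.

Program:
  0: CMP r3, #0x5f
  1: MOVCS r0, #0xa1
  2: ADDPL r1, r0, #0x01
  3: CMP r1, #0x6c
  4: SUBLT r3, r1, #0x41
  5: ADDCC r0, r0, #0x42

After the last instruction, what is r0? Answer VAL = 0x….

0: ✓ CMP  NZCV=1010
1: ✓ MOVCS  r0←0xa1
2: · ADDPL
3: ✓ CMP  NZCV=1000
4: ✓ SUBLT  r3←0xf5
5: ✓ ADDCC  r0←0xe3

VAL = 0xe3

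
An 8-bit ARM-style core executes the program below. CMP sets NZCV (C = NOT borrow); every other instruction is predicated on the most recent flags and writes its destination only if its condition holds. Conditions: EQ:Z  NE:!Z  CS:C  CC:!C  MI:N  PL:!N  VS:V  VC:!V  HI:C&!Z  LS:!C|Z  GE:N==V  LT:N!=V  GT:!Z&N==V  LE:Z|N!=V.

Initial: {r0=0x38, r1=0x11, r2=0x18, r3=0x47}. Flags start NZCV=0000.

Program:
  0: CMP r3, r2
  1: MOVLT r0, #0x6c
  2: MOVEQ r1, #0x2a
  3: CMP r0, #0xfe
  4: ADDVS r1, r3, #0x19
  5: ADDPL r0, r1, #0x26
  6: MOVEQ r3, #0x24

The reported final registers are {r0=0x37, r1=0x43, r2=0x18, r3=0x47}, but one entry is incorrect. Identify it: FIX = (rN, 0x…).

0: ✓ CMP  NZCV=0010
1: · MOVLT
2: · MOVEQ
3: ✓ CMP  NZCV=0000
4: · ADDVS
5: ✓ ADDPL  r0←0x37
6: · MOVEQ

FIX = (r1, 0x11)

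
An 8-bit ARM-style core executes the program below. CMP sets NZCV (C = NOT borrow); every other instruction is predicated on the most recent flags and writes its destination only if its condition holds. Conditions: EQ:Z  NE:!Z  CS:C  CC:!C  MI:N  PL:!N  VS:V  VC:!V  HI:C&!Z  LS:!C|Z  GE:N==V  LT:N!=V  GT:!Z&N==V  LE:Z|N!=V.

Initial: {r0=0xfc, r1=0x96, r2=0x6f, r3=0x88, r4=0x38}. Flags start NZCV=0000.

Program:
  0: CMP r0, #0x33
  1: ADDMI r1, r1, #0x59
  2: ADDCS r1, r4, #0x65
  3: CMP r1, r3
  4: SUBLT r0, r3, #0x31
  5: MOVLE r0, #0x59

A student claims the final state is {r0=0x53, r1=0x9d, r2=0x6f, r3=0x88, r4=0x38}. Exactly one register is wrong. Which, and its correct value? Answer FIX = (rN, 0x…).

[0] flags=1010 → (cmp)
[1] flags=1010 MI?T → r1=0xef
[2] flags=1010 CS?T → r1=0x9d
[3] flags=0010 → (cmp)
[4] flags=0010 LT?F → skip
[5] flags=0010 LE?F → skip

FIX = (r0, 0xfc)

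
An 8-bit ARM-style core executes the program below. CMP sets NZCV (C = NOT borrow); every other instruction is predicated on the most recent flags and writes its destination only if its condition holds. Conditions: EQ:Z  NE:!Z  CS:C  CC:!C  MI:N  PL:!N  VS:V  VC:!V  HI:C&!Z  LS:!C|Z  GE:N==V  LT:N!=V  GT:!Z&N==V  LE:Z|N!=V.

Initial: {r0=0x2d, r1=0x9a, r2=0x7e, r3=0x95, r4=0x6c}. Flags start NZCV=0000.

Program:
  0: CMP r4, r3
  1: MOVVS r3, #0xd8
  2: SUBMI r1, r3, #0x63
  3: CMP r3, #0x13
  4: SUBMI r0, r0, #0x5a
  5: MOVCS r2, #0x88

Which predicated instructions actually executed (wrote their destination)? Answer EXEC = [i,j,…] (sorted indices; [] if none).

EXEC = [1,2,4,5]

0: ✓ CMP  NZCV=1001
1: ✓ MOVVS  r3←0xd8
2: ✓ SUBMI  r1←0x75
3: ✓ CMP  NZCV=1010
4: ✓ SUBMI  r0←0xd3
5: ✓ MOVCS  r2←0x88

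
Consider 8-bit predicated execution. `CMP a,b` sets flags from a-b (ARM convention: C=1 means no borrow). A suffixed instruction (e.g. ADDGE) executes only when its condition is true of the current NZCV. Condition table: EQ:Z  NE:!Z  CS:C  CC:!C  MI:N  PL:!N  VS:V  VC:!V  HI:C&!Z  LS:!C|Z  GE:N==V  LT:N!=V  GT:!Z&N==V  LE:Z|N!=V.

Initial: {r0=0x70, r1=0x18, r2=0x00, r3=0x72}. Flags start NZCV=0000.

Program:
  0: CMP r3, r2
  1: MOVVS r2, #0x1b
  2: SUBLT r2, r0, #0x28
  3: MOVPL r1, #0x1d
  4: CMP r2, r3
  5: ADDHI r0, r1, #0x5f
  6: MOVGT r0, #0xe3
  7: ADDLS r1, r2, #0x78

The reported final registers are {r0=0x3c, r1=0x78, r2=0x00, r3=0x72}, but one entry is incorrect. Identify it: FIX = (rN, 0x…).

FIX = (r0, 0x70)

0: ✓ CMP  NZCV=0010
1: · MOVVS
2: · SUBLT
3: ✓ MOVPL  r1←0x1d
4: ✓ CMP  NZCV=1000
5: · ADDHI
6: · MOVGT
7: ✓ ADDLS  r1←0x78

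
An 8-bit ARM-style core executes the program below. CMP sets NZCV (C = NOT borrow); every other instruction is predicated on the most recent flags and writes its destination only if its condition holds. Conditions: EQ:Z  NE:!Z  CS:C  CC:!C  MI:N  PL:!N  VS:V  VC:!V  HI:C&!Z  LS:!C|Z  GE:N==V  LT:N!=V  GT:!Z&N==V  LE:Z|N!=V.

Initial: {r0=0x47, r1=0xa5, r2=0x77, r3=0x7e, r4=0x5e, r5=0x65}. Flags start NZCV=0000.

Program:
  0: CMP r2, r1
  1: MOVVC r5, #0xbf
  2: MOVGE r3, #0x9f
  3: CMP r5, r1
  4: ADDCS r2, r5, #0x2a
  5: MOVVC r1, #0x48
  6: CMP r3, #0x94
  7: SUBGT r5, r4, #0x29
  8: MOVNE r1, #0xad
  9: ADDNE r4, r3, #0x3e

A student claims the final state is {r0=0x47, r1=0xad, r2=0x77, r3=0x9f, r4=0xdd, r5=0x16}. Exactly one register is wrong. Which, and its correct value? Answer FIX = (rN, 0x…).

0: ✓ CMP  NZCV=1001
1: · MOVVC
2: ✓ MOVGE  r3←0x9f
3: ✓ CMP  NZCV=1001
4: · ADDCS
5: · MOVVC
6: ✓ CMP  NZCV=0010
7: ✓ SUBGT  r5←0x35
8: ✓ MOVNE  r1←0xad
9: ✓ ADDNE  r4←0xdd

FIX = (r5, 0x35)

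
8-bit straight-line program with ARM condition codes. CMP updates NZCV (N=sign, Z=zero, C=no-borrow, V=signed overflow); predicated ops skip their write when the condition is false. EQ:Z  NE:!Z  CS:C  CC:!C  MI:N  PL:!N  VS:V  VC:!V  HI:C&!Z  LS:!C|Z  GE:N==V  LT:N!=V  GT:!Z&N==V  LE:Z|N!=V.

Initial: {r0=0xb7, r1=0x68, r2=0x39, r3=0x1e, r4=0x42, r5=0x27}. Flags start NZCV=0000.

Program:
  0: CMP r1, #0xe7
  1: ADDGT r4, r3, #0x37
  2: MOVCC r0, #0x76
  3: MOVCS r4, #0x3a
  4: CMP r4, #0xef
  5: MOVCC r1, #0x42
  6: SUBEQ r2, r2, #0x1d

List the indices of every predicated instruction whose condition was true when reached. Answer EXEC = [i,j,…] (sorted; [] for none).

0: ✓ CMP  NZCV=1001
1: ✓ ADDGT  r4←0x55
2: ✓ MOVCC  r0←0x76
3: · MOVCS
4: ✓ CMP  NZCV=0000
5: ✓ MOVCC  r1←0x42
6: · SUBEQ

EXEC = [1,2,5]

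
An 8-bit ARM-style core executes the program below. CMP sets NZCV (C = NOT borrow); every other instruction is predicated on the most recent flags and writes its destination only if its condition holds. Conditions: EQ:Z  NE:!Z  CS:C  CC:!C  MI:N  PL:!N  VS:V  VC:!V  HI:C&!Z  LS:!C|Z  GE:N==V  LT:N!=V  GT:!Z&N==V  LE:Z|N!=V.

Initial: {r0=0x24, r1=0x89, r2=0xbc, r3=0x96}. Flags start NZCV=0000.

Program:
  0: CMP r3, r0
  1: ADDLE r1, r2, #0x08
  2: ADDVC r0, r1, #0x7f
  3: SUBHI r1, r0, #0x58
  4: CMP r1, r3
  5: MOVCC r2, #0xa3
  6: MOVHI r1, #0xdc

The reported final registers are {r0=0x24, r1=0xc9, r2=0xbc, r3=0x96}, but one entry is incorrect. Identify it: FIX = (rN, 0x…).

0: ✓ CMP  NZCV=0011
1: ✓ ADDLE  r1←0xc4
2: · ADDVC
3: ✓ SUBHI  r1←0xcc
4: ✓ CMP  NZCV=0010
5: · MOVCC
6: ✓ MOVHI  r1←0xdc

FIX = (r1, 0xdc)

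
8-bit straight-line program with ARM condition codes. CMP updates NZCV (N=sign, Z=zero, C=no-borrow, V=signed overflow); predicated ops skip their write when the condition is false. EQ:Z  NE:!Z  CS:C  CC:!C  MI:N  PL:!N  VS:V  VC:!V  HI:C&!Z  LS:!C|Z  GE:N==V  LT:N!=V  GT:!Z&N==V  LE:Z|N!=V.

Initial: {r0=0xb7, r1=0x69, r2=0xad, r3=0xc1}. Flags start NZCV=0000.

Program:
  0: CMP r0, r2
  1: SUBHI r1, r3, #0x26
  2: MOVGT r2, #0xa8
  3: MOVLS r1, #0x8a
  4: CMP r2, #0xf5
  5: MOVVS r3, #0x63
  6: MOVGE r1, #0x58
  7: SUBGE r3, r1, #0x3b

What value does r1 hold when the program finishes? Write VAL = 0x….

0: ✓ CMP  NZCV=0010
1: ✓ SUBHI  r1←0x9b
2: ✓ MOVGT  r2←0xa8
3: · MOVLS
4: ✓ CMP  NZCV=1000
5: · MOVVS
6: · MOVGE
7: · SUBGE

VAL = 0x9b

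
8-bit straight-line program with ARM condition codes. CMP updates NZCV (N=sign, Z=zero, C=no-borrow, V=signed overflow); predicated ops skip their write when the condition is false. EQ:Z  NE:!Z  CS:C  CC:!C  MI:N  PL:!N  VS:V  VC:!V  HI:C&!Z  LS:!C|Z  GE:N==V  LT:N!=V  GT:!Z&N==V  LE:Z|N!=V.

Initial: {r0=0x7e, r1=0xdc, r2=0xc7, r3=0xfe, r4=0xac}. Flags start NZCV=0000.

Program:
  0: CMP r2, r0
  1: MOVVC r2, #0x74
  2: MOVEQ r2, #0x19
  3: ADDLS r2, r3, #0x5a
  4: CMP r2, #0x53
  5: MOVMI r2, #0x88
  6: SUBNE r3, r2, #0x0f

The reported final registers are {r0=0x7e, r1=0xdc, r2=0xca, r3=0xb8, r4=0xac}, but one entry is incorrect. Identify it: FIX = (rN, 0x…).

0: ✓ CMP  NZCV=0011
1: · MOVVC
2: · MOVEQ
3: · ADDLS
4: ✓ CMP  NZCV=0011
5: · MOVMI
6: ✓ SUBNE  r3←0xb8

FIX = (r2, 0xc7)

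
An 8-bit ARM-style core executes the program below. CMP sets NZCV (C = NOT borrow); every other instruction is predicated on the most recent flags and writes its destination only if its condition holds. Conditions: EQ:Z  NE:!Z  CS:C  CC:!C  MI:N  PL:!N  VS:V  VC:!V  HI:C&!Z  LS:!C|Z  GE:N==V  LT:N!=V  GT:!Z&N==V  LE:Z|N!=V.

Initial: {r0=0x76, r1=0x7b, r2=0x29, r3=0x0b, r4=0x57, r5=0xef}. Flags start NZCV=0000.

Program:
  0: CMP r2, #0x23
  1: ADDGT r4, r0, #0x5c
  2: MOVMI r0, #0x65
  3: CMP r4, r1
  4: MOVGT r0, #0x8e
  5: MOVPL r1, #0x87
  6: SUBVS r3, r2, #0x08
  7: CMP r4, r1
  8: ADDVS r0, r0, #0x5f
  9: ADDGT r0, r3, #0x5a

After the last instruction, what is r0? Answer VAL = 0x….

VAL = 0x7b

[0] flags=0010 → (cmp)
[1] flags=0010 GT?T → r4=0xd2
[2] flags=0010 MI?F → skip
[3] flags=0011 → (cmp)
[4] flags=0011 GT?F → skip
[5] flags=0011 PL?T → r1=0x87
[6] flags=0011 VS?T → r3=0x21
[7] flags=0010 → (cmp)
[8] flags=0010 VS?F → skip
[9] flags=0010 GT?T → r0=0x7b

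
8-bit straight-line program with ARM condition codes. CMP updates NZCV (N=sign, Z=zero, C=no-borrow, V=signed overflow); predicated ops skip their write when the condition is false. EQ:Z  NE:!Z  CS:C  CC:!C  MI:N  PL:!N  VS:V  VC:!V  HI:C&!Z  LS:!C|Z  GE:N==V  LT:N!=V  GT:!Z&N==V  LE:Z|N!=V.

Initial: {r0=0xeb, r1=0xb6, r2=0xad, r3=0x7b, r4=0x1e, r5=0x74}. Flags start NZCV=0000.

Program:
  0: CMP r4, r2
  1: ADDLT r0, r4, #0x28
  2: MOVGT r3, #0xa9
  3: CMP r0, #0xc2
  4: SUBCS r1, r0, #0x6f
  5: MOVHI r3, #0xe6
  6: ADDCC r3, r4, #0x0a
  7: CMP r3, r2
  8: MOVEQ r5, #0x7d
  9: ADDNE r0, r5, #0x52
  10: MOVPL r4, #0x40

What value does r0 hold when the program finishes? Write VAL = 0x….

VAL = 0xc6

0: ✓ CMP  NZCV=0000
1: · ADDLT
2: ✓ MOVGT  r3←0xa9
3: ✓ CMP  NZCV=0010
4: ✓ SUBCS  r1←0x7c
5: ✓ MOVHI  r3←0xe6
6: · ADDCC
7: ✓ CMP  NZCV=0010
8: · MOVEQ
9: ✓ ADDNE  r0←0xc6
10: ✓ MOVPL  r4←0x40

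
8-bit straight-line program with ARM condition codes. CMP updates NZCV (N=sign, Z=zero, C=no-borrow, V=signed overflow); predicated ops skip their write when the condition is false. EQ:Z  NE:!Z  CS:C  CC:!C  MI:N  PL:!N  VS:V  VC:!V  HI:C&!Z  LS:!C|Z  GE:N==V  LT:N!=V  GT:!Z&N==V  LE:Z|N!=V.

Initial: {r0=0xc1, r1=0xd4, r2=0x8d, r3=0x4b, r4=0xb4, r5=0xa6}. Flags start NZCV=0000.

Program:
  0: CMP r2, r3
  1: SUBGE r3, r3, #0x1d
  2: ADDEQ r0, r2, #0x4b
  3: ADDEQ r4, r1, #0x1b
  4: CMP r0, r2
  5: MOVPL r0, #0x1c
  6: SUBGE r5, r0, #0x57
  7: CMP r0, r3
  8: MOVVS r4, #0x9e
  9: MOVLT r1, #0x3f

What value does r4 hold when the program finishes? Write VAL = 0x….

VAL = 0xb4

[0] flags=0011 → (cmp)
[1] flags=0011 GE?F → skip
[2] flags=0011 EQ?F → skip
[3] flags=0011 EQ?F → skip
[4] flags=0010 → (cmp)
[5] flags=0010 PL?T → r0=0x1c
[6] flags=0010 GE?T → r5=0xc5
[7] flags=1000 → (cmp)
[8] flags=1000 VS?F → skip
[9] flags=1000 LT?T → r1=0x3f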